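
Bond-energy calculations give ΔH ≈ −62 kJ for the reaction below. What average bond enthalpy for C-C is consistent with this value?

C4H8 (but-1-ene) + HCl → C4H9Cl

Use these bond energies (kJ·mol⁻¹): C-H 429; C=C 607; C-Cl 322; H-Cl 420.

D(C-C) ≈ 338 kJ/mol

Let D be the C-C bond energy.
Σ(broken) = 2×D + 8×429 + 1×607 + 1×420 = 4459 + 2D
Σ(formed) = 3×D + 1×322 + 9×429 = 4183 + 3D
ΔH = Σ(broken) − Σ(formed) = (4459 + 2D) − (4183 + 3D) = +276 − D
Setting this equal to −62 kJ gives D = 338 kJ/mol.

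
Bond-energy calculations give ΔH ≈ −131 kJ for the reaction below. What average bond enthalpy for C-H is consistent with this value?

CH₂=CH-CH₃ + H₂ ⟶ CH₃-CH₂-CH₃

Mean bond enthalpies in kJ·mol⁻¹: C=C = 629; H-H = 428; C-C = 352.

Let D be the C-H bond energy.
Σ(broken) = 1×352 + 6×D + 1×629 + 1×428 = 1409 + 6D
Σ(formed) = 2×352 + 8×D = 704 + 8D
ΔH = Σ(broken) − Σ(formed) = (1409 + 6D) − (704 + 8D) = +705 − 2D
Setting this equal to −131 kJ gives 2D = 836, so D = 418 kJ/mol.

D(C-H) ≈ 418 kJ/mol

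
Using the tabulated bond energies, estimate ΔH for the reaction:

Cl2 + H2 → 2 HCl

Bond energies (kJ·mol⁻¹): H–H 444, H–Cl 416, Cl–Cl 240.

Bonds broken (reactants):
  Cl–Cl: 1 × 240 = 240
  H–H: 1 × 444 = 444
  Σ(broken) = 684 kJ
Bonds formed (products):
  H–Cl: 2 × 416 = 832
  Σ(formed) = 832 kJ
ΔH = Σ(broken) − Σ(formed) = 684 − 832 = −148 kJ

ΔH ≈ −148 kJ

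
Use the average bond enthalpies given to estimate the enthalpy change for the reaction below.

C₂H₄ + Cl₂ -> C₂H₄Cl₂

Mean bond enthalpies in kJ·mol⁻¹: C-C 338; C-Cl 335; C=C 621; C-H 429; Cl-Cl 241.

ΔH ≈ −146 kJ

Bonds broken (reactants):
  C-H: 4 × 429 = 1716
  C=C: 1 × 621 = 621
  Cl-Cl: 1 × 241 = 241
  Σ(broken) = 2578 kJ
Bonds formed (products):
  C-C: 1 × 338 = 338
  C-Cl: 2 × 335 = 670
  C-H: 4 × 429 = 1716
  Σ(formed) = 2724 kJ
ΔH = Σ(broken) − Σ(formed) = 2578 − 2724 = −146 kJ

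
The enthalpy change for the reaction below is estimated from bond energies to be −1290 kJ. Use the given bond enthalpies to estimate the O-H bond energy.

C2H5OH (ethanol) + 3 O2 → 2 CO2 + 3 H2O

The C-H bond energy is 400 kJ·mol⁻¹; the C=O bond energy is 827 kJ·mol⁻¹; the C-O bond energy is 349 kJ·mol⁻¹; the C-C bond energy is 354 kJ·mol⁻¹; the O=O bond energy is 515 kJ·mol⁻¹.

D(O-H) ≈ 446 kJ/mol

Let D be the O-H bond energy.
Σ(broken) = 1×354 + 5×400 + 1×349 + 1×D + 3×515 = 4248 + D
Σ(formed) = 4×827 + 6×D = 3308 + 6D
ΔH = Σ(broken) − Σ(formed) = (4248 + D) − (3308 + 6D) = +940 − 5D
Setting this equal to −1290 kJ gives 5D = 2230, so D = 446 kJ/mol.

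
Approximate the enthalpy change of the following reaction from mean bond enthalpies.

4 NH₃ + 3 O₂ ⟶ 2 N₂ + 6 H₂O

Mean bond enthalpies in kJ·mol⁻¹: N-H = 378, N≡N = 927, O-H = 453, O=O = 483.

ΔH ≈ −1305 kJ

Bonds broken (reactants):
  N-H: 12 × 378 = 4536
  O=O: 3 × 483 = 1449
  Σ(broken) = 5985 kJ
Bonds formed (products):
  N≡N: 2 × 927 = 1854
  O-H: 12 × 453 = 5436
  Σ(formed) = 7290 kJ
ΔH = Σ(broken) − Σ(formed) = 5985 − 7290 = −1305 kJ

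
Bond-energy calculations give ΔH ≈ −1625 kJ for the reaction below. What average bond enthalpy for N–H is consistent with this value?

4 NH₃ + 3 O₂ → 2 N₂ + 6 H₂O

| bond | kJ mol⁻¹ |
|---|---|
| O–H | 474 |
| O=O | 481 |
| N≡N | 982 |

Let D be the N–H bond energy.
Σ(broken) = 12×D + 3×481 = 1443 + 12D
Σ(formed) = 2×982 + 12×474 = 7652
ΔH = Σ(broken) − Σ(formed) = (1443 + 12D) − (7652) = −6209 + 12D
Setting this equal to −1625 kJ gives 12D = 4584, so D = 382 kJ/mol.

D(N–H) ≈ 382 kJ/mol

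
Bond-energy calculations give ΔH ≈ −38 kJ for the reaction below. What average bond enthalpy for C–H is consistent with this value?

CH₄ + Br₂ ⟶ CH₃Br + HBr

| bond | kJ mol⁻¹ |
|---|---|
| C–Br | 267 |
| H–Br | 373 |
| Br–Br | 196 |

Let D be the C–H bond energy.
Σ(broken) = 1×196 + 4×D = 196 + 4D
Σ(formed) = 1×267 + 3×D + 1×373 = 640 + 3D
ΔH = Σ(broken) − Σ(formed) = (196 + 4D) − (640 + 3D) = −444 + D
Setting this equal to −38 kJ gives D = 406 kJ/mol.

D(C–H) ≈ 406 kJ/mol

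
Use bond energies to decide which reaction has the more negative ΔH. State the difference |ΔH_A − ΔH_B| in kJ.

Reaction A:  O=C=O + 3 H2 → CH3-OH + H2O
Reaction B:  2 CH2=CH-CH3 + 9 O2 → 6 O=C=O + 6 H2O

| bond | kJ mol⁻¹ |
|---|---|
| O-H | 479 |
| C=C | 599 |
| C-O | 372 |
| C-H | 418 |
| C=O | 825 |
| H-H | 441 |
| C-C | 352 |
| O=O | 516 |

Reaction B, by 3996 kJ

Reaction A:
  Bonds broken (reactants):
    C=O: 2 × 825 = 1650
    H-H: 3 × 441 = 1323
    Σ(broken) = 2973 kJ
  Bonds formed (products):
    C-H: 3 × 418 = 1254
    C-O: 1 × 372 = 372
    O-H: 3 × 479 = 1437
    Σ(formed) = 3063 kJ
  ΔH_A = 2973 − 3063 = −90 kJ
Reaction B:
  Bonds broken (reactants):
    C-C: 2 × 352 = 704
    C-H: 12 × 418 = 5016
    C=C: 2 × 599 = 1198
    O=O: 9 × 516 = 4644
    Σ(broken) = 11562 kJ
  Bonds formed (products):
    C=O: 12 × 825 = 9900
    O-H: 12 × 479 = 5748
    Σ(formed) = 15648 kJ
  ΔH_B = 11562 − 15648 = −4086 kJ
ΔH_A − ΔH_B = +3996 kJ, so reaction B has the more negative ΔH; |ΔH_A − ΔH_B| = 3996 kJ.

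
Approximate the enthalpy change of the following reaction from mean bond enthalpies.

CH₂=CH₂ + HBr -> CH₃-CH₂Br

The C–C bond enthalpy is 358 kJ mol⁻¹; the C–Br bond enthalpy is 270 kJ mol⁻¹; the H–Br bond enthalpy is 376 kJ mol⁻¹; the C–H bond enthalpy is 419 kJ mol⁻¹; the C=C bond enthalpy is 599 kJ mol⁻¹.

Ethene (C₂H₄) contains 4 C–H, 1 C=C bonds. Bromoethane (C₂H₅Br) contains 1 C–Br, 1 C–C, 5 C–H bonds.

Bonds broken (reactants):
  C–H: 4 × 419 = 1676
  C=C: 1 × 599 = 599
  H–Br: 1 × 376 = 376
  Σ(broken) = 2651 kJ
Bonds formed (products):
  C–Br: 1 × 270 = 270
  C–C: 1 × 358 = 358
  C–H: 5 × 419 = 2095
  Σ(formed) = 2723 kJ
ΔH = Σ(broken) − Σ(formed) = 2651 − 2723 = −72 kJ

ΔH ≈ −72 kJ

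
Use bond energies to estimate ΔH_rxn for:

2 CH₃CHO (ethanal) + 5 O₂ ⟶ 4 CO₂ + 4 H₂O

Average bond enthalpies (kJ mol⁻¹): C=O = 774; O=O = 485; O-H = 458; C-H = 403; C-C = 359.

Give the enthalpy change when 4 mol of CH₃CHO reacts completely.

Bonds broken (reactants):
  C-C: 2 × 359 = 718
  C-H: 8 × 403 = 3224
  C=O: 2 × 774 = 1548
  O=O: 5 × 485 = 2425
  Σ(broken) = 7915 kJ
Bonds formed (products):
  C=O: 8 × 774 = 6192
  O-H: 8 × 458 = 3664
  Σ(formed) = 9856 kJ
ΔH = Σ(broken) − Σ(formed) = 7915 − 9856 = −1941 kJ
For 2× the reaction as written: 2 × (−1941) = −3882 kJ

ΔH = −3882 kJ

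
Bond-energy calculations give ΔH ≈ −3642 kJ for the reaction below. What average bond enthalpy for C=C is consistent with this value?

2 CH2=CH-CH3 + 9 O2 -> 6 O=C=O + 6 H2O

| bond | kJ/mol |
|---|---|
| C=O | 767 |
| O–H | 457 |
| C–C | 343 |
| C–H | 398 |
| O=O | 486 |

D(C=C) ≈ 605 kJ/mol

Let D be the C=C bond energy.
Σ(broken) = 2×343 + 12×398 + 2×D + 9×486 = 9836 + 2D
Σ(formed) = 12×767 + 12×457 = 14688
ΔH = Σ(broken) − Σ(formed) = (9836 + 2D) − (14688) = −4852 + 2D
Setting this equal to −3642 kJ gives 2D = 1210, so D = 605 kJ/mol.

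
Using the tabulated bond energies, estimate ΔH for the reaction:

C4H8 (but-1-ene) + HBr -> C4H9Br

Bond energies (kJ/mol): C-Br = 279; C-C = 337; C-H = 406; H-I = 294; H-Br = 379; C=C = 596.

ΔH ≈ −47 kJ

Bonds broken (reactants):
  C-C: 2 × 337 = 674
  C-H: 8 × 406 = 3248
  C=C: 1 × 596 = 596
  H-Br: 1 × 379 = 379
  Σ(broken) = 4897 kJ
Bonds formed (products):
  C-Br: 1 × 279 = 279
  C-C: 3 × 337 = 1011
  C-H: 9 × 406 = 3654
  Σ(formed) = 4944 kJ
ΔH = Σ(broken) − Σ(formed) = 4897 − 4944 = −47 kJ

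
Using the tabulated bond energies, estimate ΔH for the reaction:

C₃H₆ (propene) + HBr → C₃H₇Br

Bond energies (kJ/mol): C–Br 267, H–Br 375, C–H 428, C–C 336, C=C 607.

ΔH ≈ −49 kJ

Bonds broken (reactants):
  C–C: 1 × 336 = 336
  C–H: 6 × 428 = 2568
  C=C: 1 × 607 = 607
  H–Br: 1 × 375 = 375
  Σ(broken) = 3886 kJ
Bonds formed (products):
  C–Br: 1 × 267 = 267
  C–C: 2 × 336 = 672
  C–H: 7 × 428 = 2996
  Σ(formed) = 3935 kJ
ΔH = Σ(broken) − Σ(formed) = 3886 − 3935 = −49 kJ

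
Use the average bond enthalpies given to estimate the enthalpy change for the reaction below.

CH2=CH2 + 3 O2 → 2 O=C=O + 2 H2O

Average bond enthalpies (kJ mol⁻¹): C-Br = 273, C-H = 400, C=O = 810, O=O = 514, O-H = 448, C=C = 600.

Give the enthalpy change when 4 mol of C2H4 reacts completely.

ΔH = −5160 kJ

Bonds broken (reactants):
  C-H: 4 × 400 = 1600
  C=C: 1 × 600 = 600
  O=O: 3 × 514 = 1542
  Σ(broken) = 3742 kJ
Bonds formed (products):
  C=O: 4 × 810 = 3240
  O-H: 4 × 448 = 1792
  Σ(formed) = 5032 kJ
ΔH = Σ(broken) − Σ(formed) = 3742 − 5032 = −1290 kJ
For 4× the reaction as written: 4 × (−1290) = −5160 kJ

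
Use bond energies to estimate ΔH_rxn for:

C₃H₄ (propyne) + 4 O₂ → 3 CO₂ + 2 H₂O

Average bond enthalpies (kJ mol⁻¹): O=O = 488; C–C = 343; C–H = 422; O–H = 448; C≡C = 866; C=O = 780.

Bonds broken (reactants):
  C≡C: 1 × 866 = 866
  C–C: 1 × 343 = 343
  C–H: 4 × 422 = 1688
  O=O: 4 × 488 = 1952
  Σ(broken) = 4849 kJ
Bonds formed (products):
  C=O: 6 × 780 = 4680
  O–H: 4 × 448 = 1792
  Σ(formed) = 6472 kJ
ΔH = Σ(broken) − Σ(formed) = 4849 − 6472 = −1623 kJ

ΔH ≈ −1623 kJ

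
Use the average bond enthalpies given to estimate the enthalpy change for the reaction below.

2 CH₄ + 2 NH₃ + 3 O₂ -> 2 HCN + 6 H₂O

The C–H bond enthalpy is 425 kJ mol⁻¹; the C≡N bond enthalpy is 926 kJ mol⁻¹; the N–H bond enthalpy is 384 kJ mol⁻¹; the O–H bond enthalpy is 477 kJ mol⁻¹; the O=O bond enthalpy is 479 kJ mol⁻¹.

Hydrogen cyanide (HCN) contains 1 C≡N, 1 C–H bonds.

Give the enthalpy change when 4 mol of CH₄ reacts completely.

ΔH = −2570 kJ

Bonds broken (reactants):
  C–H: 8 × 425 = 3400
  N–H: 6 × 384 = 2304
  O=O: 3 × 479 = 1437
  Σ(broken) = 7141 kJ
Bonds formed (products):
  C≡N: 2 × 926 = 1852
  C–H: 2 × 425 = 850
  O–H: 12 × 477 = 5724
  Σ(formed) = 8426 kJ
ΔH = Σ(broken) − Σ(formed) = 7141 − 8426 = −1285 kJ
For 2× the reaction as written: 2 × (−1285) = −2570 kJ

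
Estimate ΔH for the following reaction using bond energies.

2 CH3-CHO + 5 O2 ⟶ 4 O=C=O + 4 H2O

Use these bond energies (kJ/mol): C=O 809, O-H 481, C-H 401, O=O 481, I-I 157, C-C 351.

ΔH ≈ −2387 kJ

Bonds broken (reactants):
  C-C: 2 × 351 = 702
  C-H: 8 × 401 = 3208
  C=O: 2 × 809 = 1618
  O=O: 5 × 481 = 2405
  Σ(broken) = 7933 kJ
Bonds formed (products):
  C=O: 8 × 809 = 6472
  O-H: 8 × 481 = 3848
  Σ(formed) = 10320 kJ
ΔH = Σ(broken) − Σ(formed) = 7933 − 10320 = −2387 kJ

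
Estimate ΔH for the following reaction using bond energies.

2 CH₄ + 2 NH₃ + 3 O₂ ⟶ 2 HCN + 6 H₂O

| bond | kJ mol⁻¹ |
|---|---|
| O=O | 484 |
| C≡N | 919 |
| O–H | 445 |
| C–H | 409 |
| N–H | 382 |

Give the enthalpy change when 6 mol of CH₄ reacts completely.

ΔH = −2940 kJ

Bonds broken (reactants):
  C–H: 8 × 409 = 3272
  N–H: 6 × 382 = 2292
  O=O: 3 × 484 = 1452
  Σ(broken) = 7016 kJ
Bonds formed (products):
  C≡N: 2 × 919 = 1838
  C–H: 2 × 409 = 818
  O–H: 12 × 445 = 5340
  Σ(formed) = 7996 kJ
ΔH = Σ(broken) − Σ(formed) = 7016 − 7996 = −980 kJ
For 3× the reaction as written: 3 × (−980) = −2940 kJ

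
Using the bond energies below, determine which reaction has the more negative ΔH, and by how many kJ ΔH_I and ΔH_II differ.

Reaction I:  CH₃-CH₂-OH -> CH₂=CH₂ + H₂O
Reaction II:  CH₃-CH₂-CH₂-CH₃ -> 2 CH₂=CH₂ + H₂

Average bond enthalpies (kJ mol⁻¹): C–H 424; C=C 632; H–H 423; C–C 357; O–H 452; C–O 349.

Reaction I:
  Bonds broken (reactants):
    C–C: 1 × 357 = 357
    C–H: 5 × 424 = 2120
    C–O: 1 × 349 = 349
    O–H: 1 × 452 = 452
    Σ(broken) = 3278 kJ
  Bonds formed (products):
    C–H: 4 × 424 = 1696
    C=C: 1 × 632 = 632
    O–H: 2 × 452 = 904
    Σ(formed) = 3232 kJ
  ΔH_I = 3278 − 3232 = +46 kJ
Reaction II:
  Bonds broken (reactants):
    C–C: 3 × 357 = 1071
    C–H: 10 × 424 = 4240
    Σ(broken) = 5311 kJ
  Bonds formed (products):
    C–H: 8 × 424 = 3392
    C=C: 2 × 632 = 1264
    H–H: 1 × 423 = 423
    Σ(formed) = 5079 kJ
  ΔH_II = 5311 − 5079 = +232 kJ
ΔH_I − ΔH_II = −186 kJ, so reaction I has the more negative ΔH; |ΔH_I − ΔH_II| = 186 kJ.

Reaction I, by 186 kJ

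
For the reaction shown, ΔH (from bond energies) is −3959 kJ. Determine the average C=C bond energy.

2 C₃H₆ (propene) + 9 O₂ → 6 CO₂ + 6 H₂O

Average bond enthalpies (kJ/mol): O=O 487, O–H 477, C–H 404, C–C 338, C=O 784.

D(C=C) ≈ 633 kJ/mol

Let D be the C=C bond energy.
Σ(broken) = 2×338 + 12×404 + 2×D + 9×487 = 9907 + 2D
Σ(formed) = 12×784 + 12×477 = 15132
ΔH = Σ(broken) − Σ(formed) = (9907 + 2D) − (15132) = −5225 + 2D
Setting this equal to −3959 kJ gives 2D = 1266, so D = 633 kJ/mol.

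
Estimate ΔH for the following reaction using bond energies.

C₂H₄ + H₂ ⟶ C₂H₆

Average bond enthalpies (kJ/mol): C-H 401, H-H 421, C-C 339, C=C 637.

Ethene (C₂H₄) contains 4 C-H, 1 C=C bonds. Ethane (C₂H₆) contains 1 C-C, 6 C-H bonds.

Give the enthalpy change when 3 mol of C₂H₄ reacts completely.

Bonds broken (reactants):
  C-H: 4 × 401 = 1604
  C=C: 1 × 637 = 637
  H-H: 1 × 421 = 421
  Σ(broken) = 2662 kJ
Bonds formed (products):
  C-C: 1 × 339 = 339
  C-H: 6 × 401 = 2406
  Σ(formed) = 2745 kJ
ΔH = Σ(broken) − Σ(formed) = 2662 − 2745 = −83 kJ
For 3× the reaction as written: 3 × (−83) = −249 kJ

ΔH = −249 kJ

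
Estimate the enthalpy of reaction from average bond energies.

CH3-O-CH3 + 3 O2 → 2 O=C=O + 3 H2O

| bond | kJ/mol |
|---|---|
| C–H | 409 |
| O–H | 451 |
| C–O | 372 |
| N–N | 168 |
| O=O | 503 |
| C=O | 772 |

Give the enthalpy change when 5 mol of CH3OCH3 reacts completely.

ΔH = −5435 kJ

Bonds broken (reactants):
  C–H: 6 × 409 = 2454
  C–O: 2 × 372 = 744
  O=O: 3 × 503 = 1509
  Σ(broken) = 4707 kJ
Bonds formed (products):
  C=O: 4 × 772 = 3088
  O–H: 6 × 451 = 2706
  Σ(formed) = 5794 kJ
ΔH = Σ(broken) − Σ(formed) = 4707 − 5794 = −1087 kJ
For 5× the reaction as written: 5 × (−1087) = −5435 kJ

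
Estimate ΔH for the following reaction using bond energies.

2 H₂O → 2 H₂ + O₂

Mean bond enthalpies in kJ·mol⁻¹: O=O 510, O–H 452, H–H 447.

Bonds broken (reactants):
  O–H: 4 × 452 = 1808
  Σ(broken) = 1808 kJ
Bonds formed (products):
  H–H: 2 × 447 = 894
  O=O: 1 × 510 = 510
  Σ(formed) = 1404 kJ
ΔH = Σ(broken) − Σ(formed) = 1808 − 1404 = +404 kJ

ΔH ≈ +404 kJ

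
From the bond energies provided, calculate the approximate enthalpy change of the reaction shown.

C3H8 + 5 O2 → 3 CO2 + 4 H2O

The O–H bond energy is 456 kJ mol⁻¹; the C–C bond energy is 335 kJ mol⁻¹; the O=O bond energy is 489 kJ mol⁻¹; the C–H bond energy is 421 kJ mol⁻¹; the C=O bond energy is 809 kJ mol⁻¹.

ΔH ≈ −2019 kJ

Bonds broken (reactants):
  C–C: 2 × 335 = 670
  C–H: 8 × 421 = 3368
  O=O: 5 × 489 = 2445
  Σ(broken) = 6483 kJ
Bonds formed (products):
  C=O: 6 × 809 = 4854
  O–H: 8 × 456 = 3648
  Σ(formed) = 8502 kJ
ΔH = Σ(broken) − Σ(formed) = 6483 − 8502 = −2019 kJ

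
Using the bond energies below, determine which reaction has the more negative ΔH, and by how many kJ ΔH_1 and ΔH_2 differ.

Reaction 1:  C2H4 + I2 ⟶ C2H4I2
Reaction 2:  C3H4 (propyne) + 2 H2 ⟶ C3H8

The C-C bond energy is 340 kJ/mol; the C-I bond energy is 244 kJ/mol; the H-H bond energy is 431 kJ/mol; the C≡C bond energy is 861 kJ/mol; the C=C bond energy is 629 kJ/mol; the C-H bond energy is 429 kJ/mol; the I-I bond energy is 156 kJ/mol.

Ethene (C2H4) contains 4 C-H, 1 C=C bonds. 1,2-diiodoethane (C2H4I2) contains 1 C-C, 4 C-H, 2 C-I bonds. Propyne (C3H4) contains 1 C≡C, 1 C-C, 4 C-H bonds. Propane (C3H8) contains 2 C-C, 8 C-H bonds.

Reaction 1:
  Bonds broken (reactants):
    C-H: 4 × 429 = 1716
    C=C: 1 × 629 = 629
    I-I: 1 × 156 = 156
    Σ(broken) = 2501 kJ
  Bonds formed (products):
    C-C: 1 × 340 = 340
    C-H: 4 × 429 = 1716
    C-I: 2 × 244 = 488
    Σ(formed) = 2544 kJ
  ΔH_1 = 2501 − 2544 = −43 kJ
Reaction 2:
  Bonds broken (reactants):
    C≡C: 1 × 861 = 861
    C-C: 1 × 340 = 340
    C-H: 4 × 429 = 1716
    H-H: 2 × 431 = 862
    Σ(broken) = 3779 kJ
  Bonds formed (products):
    C-C: 2 × 340 = 680
    C-H: 8 × 429 = 3432
    Σ(formed) = 4112 kJ
  ΔH_2 = 3779 − 4112 = −333 kJ
ΔH_1 − ΔH_2 = +290 kJ, so reaction 2 has the more negative ΔH; |ΔH_1 − ΔH_2| = 290 kJ.

Reaction 2, by 290 kJ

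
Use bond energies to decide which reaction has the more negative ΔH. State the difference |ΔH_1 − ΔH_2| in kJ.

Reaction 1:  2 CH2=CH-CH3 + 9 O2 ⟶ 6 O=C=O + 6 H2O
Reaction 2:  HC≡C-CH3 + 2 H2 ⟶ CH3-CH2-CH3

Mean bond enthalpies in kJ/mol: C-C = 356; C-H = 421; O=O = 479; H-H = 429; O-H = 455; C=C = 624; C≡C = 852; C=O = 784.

Reaction 1, by 3215 kJ

Reaction 1:
  Bonds broken (reactants):
    C-C: 2 × 356 = 712
    C-H: 12 × 421 = 5052
    C=C: 2 × 624 = 1248
    O=O: 9 × 479 = 4311
    Σ(broken) = 11323 kJ
  Bonds formed (products):
    C=O: 12 × 784 = 9408
    O-H: 12 × 455 = 5460
    Σ(formed) = 14868 kJ
  ΔH_1 = 11323 − 14868 = −3545 kJ
Reaction 2:
  Bonds broken (reactants):
    C≡C: 1 × 852 = 852
    C-C: 1 × 356 = 356
    C-H: 4 × 421 = 1684
    H-H: 2 × 429 = 858
    Σ(broken) = 3750 kJ
  Bonds formed (products):
    C-C: 2 × 356 = 712
    C-H: 8 × 421 = 3368
    Σ(formed) = 4080 kJ
  ΔH_2 = 3750 − 4080 = −330 kJ
ΔH_1 − ΔH_2 = −3215 kJ, so reaction 1 has the more negative ΔH; |ΔH_1 − ΔH_2| = 3215 kJ.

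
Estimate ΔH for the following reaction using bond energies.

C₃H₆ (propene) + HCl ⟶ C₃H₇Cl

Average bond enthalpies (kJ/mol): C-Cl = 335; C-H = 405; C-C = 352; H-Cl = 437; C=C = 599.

Bonds broken (reactants):
  C-C: 1 × 352 = 352
  C-H: 6 × 405 = 2430
  C=C: 1 × 599 = 599
  H-Cl: 1 × 437 = 437
  Σ(broken) = 3818 kJ
Bonds formed (products):
  C-C: 2 × 352 = 704
  C-Cl: 1 × 335 = 335
  C-H: 7 × 405 = 2835
  Σ(formed) = 3874 kJ
ΔH = Σ(broken) − Σ(formed) = 3818 − 3874 = −56 kJ

ΔH ≈ −56 kJ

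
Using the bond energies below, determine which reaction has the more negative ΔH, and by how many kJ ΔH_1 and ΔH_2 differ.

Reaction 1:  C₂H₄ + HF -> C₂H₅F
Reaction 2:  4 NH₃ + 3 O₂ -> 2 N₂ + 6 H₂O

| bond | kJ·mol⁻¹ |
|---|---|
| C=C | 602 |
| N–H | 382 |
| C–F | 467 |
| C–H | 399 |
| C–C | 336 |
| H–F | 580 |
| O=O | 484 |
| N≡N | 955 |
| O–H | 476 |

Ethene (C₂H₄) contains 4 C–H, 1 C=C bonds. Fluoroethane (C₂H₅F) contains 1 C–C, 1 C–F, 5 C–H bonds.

Reaction 1:
  Bonds broken (reactants):
    C–H: 4 × 399 = 1596
    C=C: 1 × 602 = 602
    H–F: 1 × 580 = 580
    Σ(broken) = 2778 kJ
  Bonds formed (products):
    C–C: 1 × 336 = 336
    C–F: 1 × 467 = 467
    C–H: 5 × 399 = 1995
    Σ(formed) = 2798 kJ
  ΔH_1 = 2778 − 2798 = −20 kJ
Reaction 2:
  Bonds broken (reactants):
    N–H: 12 × 382 = 4584
    O=O: 3 × 484 = 1452
    Σ(broken) = 6036 kJ
  Bonds formed (products):
    N≡N: 2 × 955 = 1910
    O–H: 12 × 476 = 5712
    Σ(formed) = 7622 kJ
  ΔH_2 = 6036 − 7622 = −1586 kJ
ΔH_1 − ΔH_2 = +1566 kJ, so reaction 2 has the more negative ΔH; |ΔH_1 − ΔH_2| = 1566 kJ.

Reaction 2, by 1566 kJ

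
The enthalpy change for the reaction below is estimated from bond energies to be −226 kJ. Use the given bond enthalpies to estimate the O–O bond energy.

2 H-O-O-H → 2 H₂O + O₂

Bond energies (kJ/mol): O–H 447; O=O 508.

D(O–O) ≈ 141 kJ/mol

Let D be the O–O bond energy.
Σ(broken) = 4×447 + 2×D = 1788 + 2D
Σ(formed) = 4×447 + 1×508 = 2296
ΔH = Σ(broken) − Σ(formed) = (1788 + 2D) − (2296) = −508 + 2D
Setting this equal to −226 kJ gives 2D = 282, so D = 141 kJ/mol.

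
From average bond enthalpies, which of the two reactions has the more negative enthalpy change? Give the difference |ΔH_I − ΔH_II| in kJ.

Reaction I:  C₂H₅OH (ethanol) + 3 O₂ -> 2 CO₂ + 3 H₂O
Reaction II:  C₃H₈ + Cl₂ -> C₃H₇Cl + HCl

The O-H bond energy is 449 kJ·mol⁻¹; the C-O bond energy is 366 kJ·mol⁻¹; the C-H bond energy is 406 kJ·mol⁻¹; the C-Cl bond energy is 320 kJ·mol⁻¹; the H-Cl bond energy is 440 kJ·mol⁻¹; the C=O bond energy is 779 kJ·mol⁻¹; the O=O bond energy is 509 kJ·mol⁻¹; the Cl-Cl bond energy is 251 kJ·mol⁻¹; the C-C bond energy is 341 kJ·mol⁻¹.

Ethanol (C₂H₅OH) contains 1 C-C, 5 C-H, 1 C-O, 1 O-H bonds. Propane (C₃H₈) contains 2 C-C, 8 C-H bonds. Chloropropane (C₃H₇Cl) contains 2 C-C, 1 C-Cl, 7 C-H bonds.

Reaction I:
  Bonds broken (reactants):
    C-C: 1 × 341 = 341
    C-H: 5 × 406 = 2030
    C-O: 1 × 366 = 366
    O-H: 1 × 449 = 449
    O=O: 3 × 509 = 1527
    Σ(broken) = 4713 kJ
  Bonds formed (products):
    C=O: 4 × 779 = 3116
    O-H: 6 × 449 = 2694
    Σ(formed) = 5810 kJ
  ΔH_I = 4713 − 5810 = −1097 kJ
Reaction II:
  Bonds broken (reactants):
    C-C: 2 × 341 = 682
    C-H: 8 × 406 = 3248
    Cl-Cl: 1 × 251 = 251
    Σ(broken) = 4181 kJ
  Bonds formed (products):
    C-C: 2 × 341 = 682
    C-Cl: 1 × 320 = 320
    C-H: 7 × 406 = 2842
    H-Cl: 1 × 440 = 440
    Σ(formed) = 4284 kJ
  ΔH_II = 4181 − 4284 = −103 kJ
ΔH_I − ΔH_II = −994 kJ, so reaction I has the more negative ΔH; |ΔH_I − ΔH_II| = 994 kJ.

Reaction I, by 994 kJ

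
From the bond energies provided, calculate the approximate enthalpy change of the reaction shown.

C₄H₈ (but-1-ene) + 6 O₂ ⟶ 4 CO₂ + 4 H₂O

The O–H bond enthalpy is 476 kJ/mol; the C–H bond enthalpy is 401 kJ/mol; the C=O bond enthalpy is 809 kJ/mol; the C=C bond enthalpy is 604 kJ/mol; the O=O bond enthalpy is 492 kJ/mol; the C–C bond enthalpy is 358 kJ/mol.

ΔH ≈ −2800 kJ

Bonds broken (reactants):
  C–C: 2 × 358 = 716
  C–H: 8 × 401 = 3208
  C=C: 1 × 604 = 604
  O=O: 6 × 492 = 2952
  Σ(broken) = 7480 kJ
Bonds formed (products):
  C=O: 8 × 809 = 6472
  O–H: 8 × 476 = 3808
  Σ(formed) = 10280 kJ
ΔH = Σ(broken) − Σ(formed) = 7480 − 10280 = −2800 kJ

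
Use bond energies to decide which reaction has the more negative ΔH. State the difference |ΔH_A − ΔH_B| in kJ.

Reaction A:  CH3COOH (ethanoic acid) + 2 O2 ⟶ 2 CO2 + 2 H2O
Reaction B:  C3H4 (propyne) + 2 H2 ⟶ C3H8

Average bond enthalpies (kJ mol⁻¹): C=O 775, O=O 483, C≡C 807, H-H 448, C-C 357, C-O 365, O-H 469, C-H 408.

Reaction A:
  Bonds broken (reactants):
    C-C: 1 × 357 = 357
    C-H: 3 × 408 = 1224
    C-O: 1 × 365 = 365
    C=O: 1 × 775 = 775
    O-H: 1 × 469 = 469
    O=O: 2 × 483 = 966
    Σ(broken) = 4156 kJ
  Bonds formed (products):
    C=O: 4 × 775 = 3100
    O-H: 4 × 469 = 1876
    Σ(formed) = 4976 kJ
  ΔH_A = 4156 − 4976 = −820 kJ
Reaction B:
  Bonds broken (reactants):
    C≡C: 1 × 807 = 807
    C-C: 1 × 357 = 357
    C-H: 4 × 408 = 1632
    H-H: 2 × 448 = 896
    Σ(broken) = 3692 kJ
  Bonds formed (products):
    C-C: 2 × 357 = 714
    C-H: 8 × 408 = 3264
    Σ(formed) = 3978 kJ
  ΔH_B = 3692 − 3978 = −286 kJ
ΔH_A − ΔH_B = −534 kJ, so reaction A has the more negative ΔH; |ΔH_A − ΔH_B| = 534 kJ.

Reaction A, by 534 kJ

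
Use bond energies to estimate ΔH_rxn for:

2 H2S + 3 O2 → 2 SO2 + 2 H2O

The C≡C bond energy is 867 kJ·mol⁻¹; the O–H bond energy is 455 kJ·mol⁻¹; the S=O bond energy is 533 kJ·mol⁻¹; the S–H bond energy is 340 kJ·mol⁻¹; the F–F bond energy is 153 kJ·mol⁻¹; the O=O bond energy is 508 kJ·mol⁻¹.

ΔH ≈ −1068 kJ

Bonds broken (reactants):
  O=O: 3 × 508 = 1524
  S–H: 4 × 340 = 1360
  Σ(broken) = 2884 kJ
Bonds formed (products):
  O–H: 4 × 455 = 1820
  S=O: 4 × 533 = 2132
  Σ(formed) = 3952 kJ
ΔH = Σ(broken) − Σ(formed) = 2884 − 3952 = −1068 kJ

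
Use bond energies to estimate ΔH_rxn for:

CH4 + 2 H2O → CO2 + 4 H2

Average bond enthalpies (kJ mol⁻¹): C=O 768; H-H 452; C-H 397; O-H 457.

ΔH ≈ +72 kJ

Bonds broken (reactants):
  C-H: 4 × 397 = 1588
  O-H: 4 × 457 = 1828
  Σ(broken) = 3416 kJ
Bonds formed (products):
  C=O: 2 × 768 = 1536
  H-H: 4 × 452 = 1808
  Σ(formed) = 3344 kJ
ΔH = Σ(broken) − Σ(formed) = 3416 − 3344 = +72 kJ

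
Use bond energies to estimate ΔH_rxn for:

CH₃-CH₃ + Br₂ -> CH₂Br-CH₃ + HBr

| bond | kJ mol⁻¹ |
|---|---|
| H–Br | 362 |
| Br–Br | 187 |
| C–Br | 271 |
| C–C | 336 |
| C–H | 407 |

Bonds broken (reactants):
  Br–Br: 1 × 187 = 187
  C–C: 1 × 336 = 336
  C–H: 6 × 407 = 2442
  Σ(broken) = 2965 kJ
Bonds formed (products):
  C–Br: 1 × 271 = 271
  C–C: 1 × 336 = 336
  C–H: 5 × 407 = 2035
  H–Br: 1 × 362 = 362
  Σ(formed) = 3004 kJ
ΔH = Σ(broken) − Σ(formed) = 2965 − 3004 = −39 kJ

ΔH ≈ −39 kJ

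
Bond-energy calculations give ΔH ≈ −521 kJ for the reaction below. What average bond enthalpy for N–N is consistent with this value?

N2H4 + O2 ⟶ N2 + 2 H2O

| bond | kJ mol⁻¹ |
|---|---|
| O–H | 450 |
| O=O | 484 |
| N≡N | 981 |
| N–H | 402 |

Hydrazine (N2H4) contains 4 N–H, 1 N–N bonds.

D(N–N) ≈ 168 kJ/mol

Let D be the N–N bond energy.
Σ(broken) = 4×402 + 1×D + 1×484 = 2092 + D
Σ(formed) = 1×981 + 4×450 = 2781
ΔH = Σ(broken) − Σ(formed) = (2092 + D) − (2781) = −689 + D
Setting this equal to −521 kJ gives D = 168 kJ/mol.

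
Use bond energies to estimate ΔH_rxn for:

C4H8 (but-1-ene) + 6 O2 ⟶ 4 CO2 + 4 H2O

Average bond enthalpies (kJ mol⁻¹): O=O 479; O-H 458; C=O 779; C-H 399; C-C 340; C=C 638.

Bonds broken (reactants):
  C-C: 2 × 340 = 680
  C-H: 8 × 399 = 3192
  C=C: 1 × 638 = 638
  O=O: 6 × 479 = 2874
  Σ(broken) = 7384 kJ
Bonds formed (products):
  C=O: 8 × 779 = 6232
  O-H: 8 × 458 = 3664
  Σ(formed) = 9896 kJ
ΔH = Σ(broken) − Σ(formed) = 7384 − 9896 = −2512 kJ

ΔH ≈ −2512 kJ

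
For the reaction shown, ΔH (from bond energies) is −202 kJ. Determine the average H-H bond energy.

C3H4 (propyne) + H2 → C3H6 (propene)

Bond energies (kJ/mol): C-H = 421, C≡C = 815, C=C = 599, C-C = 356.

D(H-H) ≈ 424 kJ/mol

Let D be the H-H bond energy.
Σ(broken) = 1×815 + 1×356 + 4×421 + 1×D = 2855 + D
Σ(formed) = 1×356 + 6×421 + 1×599 = 3481
ΔH = Σ(broken) − Σ(formed) = (2855 + D) − (3481) = −626 + D
Setting this equal to −202 kJ gives D = 424 kJ/mol.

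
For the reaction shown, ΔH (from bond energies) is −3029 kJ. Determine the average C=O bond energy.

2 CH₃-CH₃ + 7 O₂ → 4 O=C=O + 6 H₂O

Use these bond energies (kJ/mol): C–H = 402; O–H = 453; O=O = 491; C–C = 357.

Let D be the C=O bond energy.
Σ(broken) = 2×357 + 12×402 + 7×491 = 8975
Σ(formed) = 8×D + 12×453 = 5436 + 8D
ΔH = Σ(broken) − Σ(formed) = (8975) − (5436 + 8D) = +3539 − 8D
Setting this equal to −3029 kJ gives 8D = 6568, so D = 821 kJ/mol.

D(C=O) ≈ 821 kJ/mol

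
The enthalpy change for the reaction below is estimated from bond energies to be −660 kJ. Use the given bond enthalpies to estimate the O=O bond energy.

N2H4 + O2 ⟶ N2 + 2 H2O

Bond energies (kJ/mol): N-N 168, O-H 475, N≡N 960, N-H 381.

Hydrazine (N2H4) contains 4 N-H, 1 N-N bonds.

D(O=O) ≈ 508 kJ/mol

Let D be the O=O bond energy.
Σ(broken) = 4×381 + 1×168 + 1×D = 1692 + D
Σ(formed) = 1×960 + 4×475 = 2860
ΔH = Σ(broken) − Σ(formed) = (1692 + D) − (2860) = −1168 + D
Setting this equal to −660 kJ gives D = 508 kJ/mol.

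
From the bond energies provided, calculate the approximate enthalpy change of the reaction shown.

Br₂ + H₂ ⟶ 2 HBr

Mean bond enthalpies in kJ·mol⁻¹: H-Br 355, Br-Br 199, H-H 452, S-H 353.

ΔH ≈ −59 kJ

Bonds broken (reactants):
  Br-Br: 1 × 199 = 199
  H-H: 1 × 452 = 452
  Σ(broken) = 651 kJ
Bonds formed (products):
  H-Br: 2 × 355 = 710
  Σ(formed) = 710 kJ
ΔH = Σ(broken) − Σ(formed) = 651 − 710 = −59 kJ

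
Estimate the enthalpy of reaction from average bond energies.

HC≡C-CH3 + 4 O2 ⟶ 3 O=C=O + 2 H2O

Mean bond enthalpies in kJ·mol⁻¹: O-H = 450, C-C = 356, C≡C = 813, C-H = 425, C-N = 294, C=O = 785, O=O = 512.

Bonds broken (reactants):
  C≡C: 1 × 813 = 813
  C-C: 1 × 356 = 356
  C-H: 4 × 425 = 1700
  O=O: 4 × 512 = 2048
  Σ(broken) = 4917 kJ
Bonds formed (products):
  C=O: 6 × 785 = 4710
  O-H: 4 × 450 = 1800
  Σ(formed) = 6510 kJ
ΔH = Σ(broken) − Σ(formed) = 4917 − 6510 = −1593 kJ

ΔH ≈ −1593 kJ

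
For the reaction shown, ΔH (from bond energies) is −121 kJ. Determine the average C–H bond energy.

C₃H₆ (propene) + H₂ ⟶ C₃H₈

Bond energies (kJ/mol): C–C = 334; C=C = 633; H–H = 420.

D(C–H) ≈ 420 kJ/mol

Let D be the C–H bond energy.
Σ(broken) = 1×334 + 6×D + 1×633 + 1×420 = 1387 + 6D
Σ(formed) = 2×334 + 8×D = 668 + 8D
ΔH = Σ(broken) − Σ(formed) = (1387 + 6D) − (668 + 8D) = +719 − 2D
Setting this equal to −121 kJ gives 2D = 840, so D = 420 kJ/mol.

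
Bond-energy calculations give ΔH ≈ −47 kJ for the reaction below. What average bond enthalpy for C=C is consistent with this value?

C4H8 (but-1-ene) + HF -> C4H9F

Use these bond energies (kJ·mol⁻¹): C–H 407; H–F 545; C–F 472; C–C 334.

Let D be the C=C bond energy.
Σ(broken) = 2×334 + 8×407 + 1×D + 1×545 = 4469 + D
Σ(formed) = 3×334 + 1×472 + 9×407 = 5137
ΔH = Σ(broken) − Σ(formed) = (4469 + D) − (5137) = −668 + D
Setting this equal to −47 kJ gives D = 621 kJ/mol.

D(C=C) ≈ 621 kJ/mol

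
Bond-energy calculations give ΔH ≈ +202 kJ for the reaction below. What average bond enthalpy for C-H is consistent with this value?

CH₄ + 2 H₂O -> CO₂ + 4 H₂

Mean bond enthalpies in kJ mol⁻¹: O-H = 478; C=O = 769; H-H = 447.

Let D be the C-H bond energy.
Σ(broken) = 4×D + 4×478 = 1912 + 4D
Σ(formed) = 2×769 + 4×447 = 3326
ΔH = Σ(broken) − Σ(formed) = (1912 + 4D) − (3326) = −1414 + 4D
Setting this equal to +202 kJ gives 4D = 1616, so D = 404 kJ/mol.

D(C-H) ≈ 404 kJ/mol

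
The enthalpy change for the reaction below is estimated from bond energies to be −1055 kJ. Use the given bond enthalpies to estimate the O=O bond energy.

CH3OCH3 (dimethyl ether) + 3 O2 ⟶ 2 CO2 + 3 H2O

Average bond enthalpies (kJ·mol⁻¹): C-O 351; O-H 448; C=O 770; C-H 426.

D(O=O) ≈ 485 kJ/mol

Let D be the O=O bond energy.
Σ(broken) = 6×426 + 2×351 + 3×D = 3258 + 3D
Σ(formed) = 4×770 + 6×448 = 5768
ΔH = Σ(broken) − Σ(formed) = (3258 + 3D) − (5768) = −2510 + 3D
Setting this equal to −1055 kJ gives 3D = 1455, so D = 485 kJ/mol.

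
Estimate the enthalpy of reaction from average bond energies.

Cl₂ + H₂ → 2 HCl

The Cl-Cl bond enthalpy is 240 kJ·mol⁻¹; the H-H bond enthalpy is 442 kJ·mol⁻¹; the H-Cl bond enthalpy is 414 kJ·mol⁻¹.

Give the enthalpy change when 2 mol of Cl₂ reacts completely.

Bonds broken (reactants):
  Cl-Cl: 1 × 240 = 240
  H-H: 1 × 442 = 442
  Σ(broken) = 682 kJ
Bonds formed (products):
  H-Cl: 2 × 414 = 828
  Σ(formed) = 828 kJ
ΔH = Σ(broken) − Σ(formed) = 682 − 828 = −146 kJ
For 2× the reaction as written: 2 × (−146) = −292 kJ

ΔH = −292 kJ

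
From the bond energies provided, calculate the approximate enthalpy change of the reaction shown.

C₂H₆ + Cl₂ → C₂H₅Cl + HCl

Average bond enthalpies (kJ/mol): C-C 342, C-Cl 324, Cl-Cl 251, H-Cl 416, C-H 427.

Bonds broken (reactants):
  C-C: 1 × 342 = 342
  C-H: 6 × 427 = 2562
  Cl-Cl: 1 × 251 = 251
  Σ(broken) = 3155 kJ
Bonds formed (products):
  C-C: 1 × 342 = 342
  C-Cl: 1 × 324 = 324
  C-H: 5 × 427 = 2135
  H-Cl: 1 × 416 = 416
  Σ(formed) = 3217 kJ
ΔH = Σ(broken) − Σ(formed) = 3155 − 3217 = −62 kJ

ΔH ≈ −62 kJ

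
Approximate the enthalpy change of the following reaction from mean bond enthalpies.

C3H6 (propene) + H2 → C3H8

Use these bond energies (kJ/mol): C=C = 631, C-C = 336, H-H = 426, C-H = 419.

ΔH ≈ −117 kJ

Bonds broken (reactants):
  C-C: 1 × 336 = 336
  C-H: 6 × 419 = 2514
  C=C: 1 × 631 = 631
  H-H: 1 × 426 = 426
  Σ(broken) = 3907 kJ
Bonds formed (products):
  C-C: 2 × 336 = 672
  C-H: 8 × 419 = 3352
  Σ(formed) = 4024 kJ
ΔH = Σ(broken) − Σ(formed) = 3907 − 4024 = −117 kJ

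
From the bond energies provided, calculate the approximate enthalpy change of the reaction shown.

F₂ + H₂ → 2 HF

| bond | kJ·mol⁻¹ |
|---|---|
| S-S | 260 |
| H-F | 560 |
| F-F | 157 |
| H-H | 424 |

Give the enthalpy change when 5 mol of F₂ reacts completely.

Bonds broken (reactants):
  F-F: 1 × 157 = 157
  H-H: 1 × 424 = 424
  Σ(broken) = 581 kJ
Bonds formed (products):
  H-F: 2 × 560 = 1120
  Σ(formed) = 1120 kJ
ΔH = Σ(broken) − Σ(formed) = 581 − 1120 = −539 kJ
For 5× the reaction as written: 5 × (−539) = −2695 kJ

ΔH = −2695 kJ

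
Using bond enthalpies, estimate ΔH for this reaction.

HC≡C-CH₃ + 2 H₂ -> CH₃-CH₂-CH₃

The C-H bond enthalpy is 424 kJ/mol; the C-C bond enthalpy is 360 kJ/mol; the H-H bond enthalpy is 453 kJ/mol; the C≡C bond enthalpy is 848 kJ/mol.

Bonds broken (reactants):
  C≡C: 1 × 848 = 848
  C-C: 1 × 360 = 360
  C-H: 4 × 424 = 1696
  H-H: 2 × 453 = 906
  Σ(broken) = 3810 kJ
Bonds formed (products):
  C-C: 2 × 360 = 720
  C-H: 8 × 424 = 3392
  Σ(formed) = 4112 kJ
ΔH = Σ(broken) − Σ(formed) = 3810 − 4112 = −302 kJ

ΔH ≈ −302 kJ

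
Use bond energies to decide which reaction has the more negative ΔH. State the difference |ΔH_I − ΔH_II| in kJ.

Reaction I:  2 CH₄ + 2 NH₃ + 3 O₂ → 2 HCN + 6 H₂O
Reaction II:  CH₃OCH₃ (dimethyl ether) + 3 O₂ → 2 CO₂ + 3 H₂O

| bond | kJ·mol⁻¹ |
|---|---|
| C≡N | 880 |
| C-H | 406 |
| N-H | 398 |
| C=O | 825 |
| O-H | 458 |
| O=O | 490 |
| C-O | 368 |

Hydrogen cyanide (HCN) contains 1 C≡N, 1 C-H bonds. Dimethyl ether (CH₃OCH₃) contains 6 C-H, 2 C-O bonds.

Reaction I:
  Bonds broken (reactants):
    C-H: 8 × 406 = 3248
    N-H: 6 × 398 = 2388
    O=O: 3 × 490 = 1470
    Σ(broken) = 7106 kJ
  Bonds formed (products):
    C≡N: 2 × 880 = 1760
    C-H: 2 × 406 = 812
    O-H: 12 × 458 = 5496
    Σ(formed) = 8068 kJ
  ΔH_I = 7106 − 8068 = −962 kJ
Reaction II:
  Bonds broken (reactants):
    C-H: 6 × 406 = 2436
    C-O: 2 × 368 = 736
    O=O: 3 × 490 = 1470
    Σ(broken) = 4642 kJ
  Bonds formed (products):
    C=O: 4 × 825 = 3300
    O-H: 6 × 458 = 2748
    Σ(formed) = 6048 kJ
  ΔH_II = 4642 − 6048 = −1406 kJ
ΔH_I − ΔH_II = +444 kJ, so reaction II has the more negative ΔH; |ΔH_I − ΔH_II| = 444 kJ.

Reaction II, by 444 kJ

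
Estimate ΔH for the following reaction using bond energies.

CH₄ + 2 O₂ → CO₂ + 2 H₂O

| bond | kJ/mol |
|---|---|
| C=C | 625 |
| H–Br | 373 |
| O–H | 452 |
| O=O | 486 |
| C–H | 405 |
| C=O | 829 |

ΔH ≈ −874 kJ

Bonds broken (reactants):
  C–H: 4 × 405 = 1620
  O=O: 2 × 486 = 972
  Σ(broken) = 2592 kJ
Bonds formed (products):
  C=O: 2 × 829 = 1658
  O–H: 4 × 452 = 1808
  Σ(formed) = 3466 kJ
ΔH = Σ(broken) − Σ(formed) = 2592 − 3466 = −874 kJ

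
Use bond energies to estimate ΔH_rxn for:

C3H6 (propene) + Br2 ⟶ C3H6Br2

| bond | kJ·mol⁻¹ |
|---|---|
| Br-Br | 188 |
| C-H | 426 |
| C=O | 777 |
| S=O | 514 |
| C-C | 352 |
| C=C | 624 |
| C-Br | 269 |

ΔH ≈ −78 kJ

Bonds broken (reactants):
  Br-Br: 1 × 188 = 188
  C-C: 1 × 352 = 352
  C-H: 6 × 426 = 2556
  C=C: 1 × 624 = 624
  Σ(broken) = 3720 kJ
Bonds formed (products):
  C-Br: 2 × 269 = 538
  C-C: 2 × 352 = 704
  C-H: 6 × 426 = 2556
  Σ(formed) = 3798 kJ
ΔH = Σ(broken) − Σ(formed) = 3720 − 3798 = −78 kJ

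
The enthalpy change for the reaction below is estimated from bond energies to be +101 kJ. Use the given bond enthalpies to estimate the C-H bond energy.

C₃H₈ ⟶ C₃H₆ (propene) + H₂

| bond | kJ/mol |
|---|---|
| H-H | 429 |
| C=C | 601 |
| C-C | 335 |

D(C-H) ≈ 398 kJ/mol

Let D be the C-H bond energy.
Σ(broken) = 2×335 + 8×D = 670 + 8D
Σ(formed) = 1×335 + 6×D + 1×601 + 1×429 = 1365 + 6D
ΔH = Σ(broken) − Σ(formed) = (670 + 8D) − (1365 + 6D) = −695 + 2D
Setting this equal to +101 kJ gives 2D = 796, so D = 398 kJ/mol.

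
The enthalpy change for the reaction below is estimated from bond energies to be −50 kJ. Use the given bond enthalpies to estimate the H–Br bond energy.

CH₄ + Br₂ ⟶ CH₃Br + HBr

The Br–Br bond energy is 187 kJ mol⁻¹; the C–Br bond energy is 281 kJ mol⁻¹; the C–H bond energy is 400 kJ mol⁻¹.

D(H–Br) ≈ 356 kJ/mol

Let D be the H–Br bond energy.
Σ(broken) = 1×187 + 4×400 = 1787
Σ(formed) = 1×281 + 3×400 + 1×D = 1481 + D
ΔH = Σ(broken) − Σ(formed) = (1787) − (1481 + D) = +306 − D
Setting this equal to −50 kJ gives D = 356 kJ/mol.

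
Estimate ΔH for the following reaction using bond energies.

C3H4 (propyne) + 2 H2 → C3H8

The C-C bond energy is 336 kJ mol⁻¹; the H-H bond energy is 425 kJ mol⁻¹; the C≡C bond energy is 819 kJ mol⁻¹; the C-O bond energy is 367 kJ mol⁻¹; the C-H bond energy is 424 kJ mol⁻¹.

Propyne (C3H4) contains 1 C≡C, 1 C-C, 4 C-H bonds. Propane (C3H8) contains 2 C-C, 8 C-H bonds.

Bonds broken (reactants):
  C≡C: 1 × 819 = 819
  C-C: 1 × 336 = 336
  C-H: 4 × 424 = 1696
  H-H: 2 × 425 = 850
  Σ(broken) = 3701 kJ
Bonds formed (products):
  C-C: 2 × 336 = 672
  C-H: 8 × 424 = 3392
  Σ(formed) = 4064 kJ
ΔH = Σ(broken) − Σ(formed) = 3701 − 4064 = −363 kJ

ΔH ≈ −363 kJ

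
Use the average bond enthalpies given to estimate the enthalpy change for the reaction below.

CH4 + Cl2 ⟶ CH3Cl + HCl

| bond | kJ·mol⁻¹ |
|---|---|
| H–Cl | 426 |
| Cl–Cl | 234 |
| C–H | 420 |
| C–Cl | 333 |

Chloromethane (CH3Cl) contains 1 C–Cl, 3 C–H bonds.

ΔH ≈ −105 kJ

Bonds broken (reactants):
  C–H: 4 × 420 = 1680
  Cl–Cl: 1 × 234 = 234
  Σ(broken) = 1914 kJ
Bonds formed (products):
  C–Cl: 1 × 333 = 333
  C–H: 3 × 420 = 1260
  H–Cl: 1 × 426 = 426
  Σ(formed) = 2019 kJ
ΔH = Σ(broken) − Σ(formed) = 1914 − 2019 = −105 kJ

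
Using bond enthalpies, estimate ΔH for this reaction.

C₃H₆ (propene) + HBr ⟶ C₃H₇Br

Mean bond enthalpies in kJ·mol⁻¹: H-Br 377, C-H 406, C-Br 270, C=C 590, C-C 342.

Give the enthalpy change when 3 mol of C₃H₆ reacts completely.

ΔH = −153 kJ

Bonds broken (reactants):
  C-C: 1 × 342 = 342
  C-H: 6 × 406 = 2436
  C=C: 1 × 590 = 590
  H-Br: 1 × 377 = 377
  Σ(broken) = 3745 kJ
Bonds formed (products):
  C-Br: 1 × 270 = 270
  C-C: 2 × 342 = 684
  C-H: 7 × 406 = 2842
  Σ(formed) = 3796 kJ
ΔH = Σ(broken) − Σ(formed) = 3745 − 3796 = −51 kJ
For 3× the reaction as written: 3 × (−51) = −153 kJ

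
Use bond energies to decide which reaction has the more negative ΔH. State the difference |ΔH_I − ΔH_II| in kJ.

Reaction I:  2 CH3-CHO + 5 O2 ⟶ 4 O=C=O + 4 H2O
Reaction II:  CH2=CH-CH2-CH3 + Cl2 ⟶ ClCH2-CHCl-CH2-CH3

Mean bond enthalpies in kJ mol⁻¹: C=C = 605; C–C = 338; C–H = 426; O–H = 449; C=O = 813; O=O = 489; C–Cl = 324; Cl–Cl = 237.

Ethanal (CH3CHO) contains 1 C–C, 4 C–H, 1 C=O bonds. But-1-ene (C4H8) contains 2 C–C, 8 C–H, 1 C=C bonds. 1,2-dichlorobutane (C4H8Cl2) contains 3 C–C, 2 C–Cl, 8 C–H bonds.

Reaction I, by 1797 kJ

Reaction I:
  Bonds broken (reactants):
    C–C: 2 × 338 = 676
    C–H: 8 × 426 = 3408
    C=O: 2 × 813 = 1626
    O=O: 5 × 489 = 2445
    Σ(broken) = 8155 kJ
  Bonds formed (products):
    C=O: 8 × 813 = 6504
    O–H: 8 × 449 = 3592
    Σ(formed) = 10096 kJ
  ΔH_I = 8155 − 10096 = −1941 kJ
Reaction II:
  Bonds broken (reactants):
    C–C: 2 × 338 = 676
    C–H: 8 × 426 = 3408
    C=C: 1 × 605 = 605
    Cl–Cl: 1 × 237 = 237
    Σ(broken) = 4926 kJ
  Bonds formed (products):
    C–C: 3 × 338 = 1014
    C–Cl: 2 × 324 = 648
    C–H: 8 × 426 = 3408
    Σ(formed) = 5070 kJ
  ΔH_II = 4926 − 5070 = −144 kJ
ΔH_I − ΔH_II = −1797 kJ, so reaction I has the more negative ΔH; |ΔH_I − ΔH_II| = 1797 kJ.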